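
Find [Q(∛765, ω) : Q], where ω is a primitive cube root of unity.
[Q(∛765, ω) : Q] = 6

[Q(∛765):Q] = 3 (min poly x^3 - 765, irreducible since 765 is not a perfect cube). [Q(ω):Q] = 2 (min poly x^2 + x + 1). Since Q(∛765) ⊂ R and ω ∉ R, we have ω ∉ Q(∛765), so x^2 + x + 1 remains irreducible over Q(∛765) and [Q(∛765, ω) : Q(∛765)] = 2. By the tower law, [Q(∛765, ω) : Q] = 3 · 2 = 6. (In fact Q(∛765, ω) is the splitting field of x^3 - 765 over Q.)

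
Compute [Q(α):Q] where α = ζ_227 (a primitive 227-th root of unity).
[Q(α):Q] = 226

The minimal polynomial of ζ_227 over Q is the 227-th cyclotomic polynomial Φ_227(x), which is irreducible over Q and has degree φ(227) = 226. Hence [Q(α):Q] = φ(227) = 226.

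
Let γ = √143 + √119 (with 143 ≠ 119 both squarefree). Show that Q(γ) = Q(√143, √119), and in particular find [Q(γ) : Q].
[Q(γ) : Q] = 4 (equivalently, Q(γ) = Q(√143, √119))

Obviously Q(γ) ⊆ Q(√143, √119), and [Q(√143, √119):Q] = 4 (since 143, 119 are distinct squarefree integers > 1 with 17017 not a perfect square). To show equality we compute the minimal polynomial of γ. From γ = √143 + √119: γ^2 = 143 + 2√(17017) + 119 = 262 + 2√(17017), so γ^2 - 262 = 2√(17017); squaring, (γ^2 - 262)^2 = 4·17017, i.e. γ^4 - 524γ^2 + 68644 - 68068 = 0, i.e. γ^4 - 524γ^2 + 576 = 0. So γ is a root of x^4 - 524x^2 + 576. This polynomial is irreducible over Q: it has no rational root (each ±√143 ± √119 is irrational), and any factorization into two quadratics over Q would force √(17017) ∈ Q (pairing opposite roots) or √143, √119 ∈ Q (other pairings), all impossible. Hence [Q(γ):Q] = 4 = [Q(√143, √119):Q], so Q(γ) = Q(√143, √119).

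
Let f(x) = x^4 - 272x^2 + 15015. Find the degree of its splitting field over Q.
[K : Q] = 4

Solving the quadratic in x^2: x^2 = (272 ± √(272^2 - 4·15015))/2 = (272 ± √13924)/2 = (272 ± 118)/2, giving x^2 = 77 or x^2 = 195. So f(x) = (x^2 - 77)(x^2 - 195) and the roots of f are ±√77, ±√195. Hence the splitting field is K = Q(√77, √195). Since 77 and 195 are distinct squarefree integers > 1, their product 15015 is not a perfect square, so √195 ∉ Q(√77). By the tower law [K:Q] = [Q(√77,√195):Q(√77)] · [Q(√77):Q] = 2 · 2 = 4.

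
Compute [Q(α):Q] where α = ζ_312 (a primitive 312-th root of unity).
[Q(α):Q] = 96

The minimal polynomial of ζ_312 over Q is the 312-th cyclotomic polynomial Φ_312(x), which is irreducible over Q and has degree φ(312) = 96. Hence [Q(α):Q] = φ(312) = 96.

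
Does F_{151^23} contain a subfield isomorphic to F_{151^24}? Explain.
No: F_{151^24} is not a subfield of F_{151^23}

F_{p^m} embeds in F_{p^n} iff m | n. Here 24 ∤ 23 (since 23 = 0·24 + 23 with remainder 23 ≠ 0), so F_{151^24} is not a subfield of F_{151^23}. Equivalently: if it were, the tower law would give 24 = [F_{151^24}:F_151] dividing [F_{151^23}:F_151] = 23, contradiction.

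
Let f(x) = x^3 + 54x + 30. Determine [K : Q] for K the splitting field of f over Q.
[K : Q] = 6

By the rational root test, any rational root of the monic integer polynomial f(x) = x^3 + 54x + 30 must be an integer dividing the constant term 30, i.e. one of ±{1, 2, 3, 5, 6, 10, 15, 30}. Evaluating: f(1) = 85, f(-1) = -25, f(2) = 146, f(-2) = -86, f(3) = 219, f(-3) = -159, f(5) = 425, f(-5) = -365, f(6) = 570, f(-6) = -510, f(10) = 1570, f(-10) = -1510, f(15) = 4215, f(-15) = -4155, f(30) = 28650, f(-30) = -28590; none is 0, so f has no rational root and is therefore irreducible over Q (a cubic with no linear factor over a field is irreducible). For an irreducible cubic, the Galois group is A_3 or S_3 according as the discriminant disc(f) = -4a^3 - 27b^2 = -4·(54)^3 - 27·(30)^2 = -654156 is or is not a square in Q. Here disc(f) = -654156 is not a perfect square in Q, so the Galois group of f over Q is not contained in A_3 and must be all of S_3. The splitting field has degree |S_3| = 6 over Q, so [K : Q] = 6.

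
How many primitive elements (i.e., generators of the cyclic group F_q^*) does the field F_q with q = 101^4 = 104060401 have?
There are φ(104060400) = 26112000 primitive elements

F_q^* is cyclic of order q - 1 = 104060400. A cyclic group of order m has exactly φ(m) generators. Here m = 104060400 = 2^4 · 3 · 5^2 · 17 · 5101, so the number of primitive elements is φ(104060400) = 26112000.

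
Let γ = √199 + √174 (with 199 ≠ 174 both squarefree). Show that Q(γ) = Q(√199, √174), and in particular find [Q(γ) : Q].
[Q(γ) : Q] = 4 (equivalently, Q(γ) = Q(√199, √174))

Obviously Q(γ) ⊆ Q(√199, √174), and [Q(√199, √174):Q] = 4 (since 199, 174 are distinct squarefree integers > 1 with 34626 not a perfect square). To show equality we compute the minimal polynomial of γ. From γ = √199 + √174: γ^2 = 199 + 2√(34626) + 174 = 373 + 2√(34626), so γ^2 - 373 = 2√(34626); squaring, (γ^2 - 373)^2 = 4·34626, i.e. γ^4 - 746γ^2 + 139129 - 138504 = 0, i.e. γ^4 - 746γ^2 + 625 = 0. So γ is a root of x^4 - 746x^2 + 625. This polynomial is irreducible over Q: it has no rational root (each ±√199 ± √174 is irrational), and any factorization into two quadratics over Q would force √(34626) ∈ Q (pairing opposite roots) or √199, √174 ∈ Q (other pairings), all impossible. Hence [Q(γ):Q] = 4 = [Q(√199, √174):Q], so Q(γ) = Q(√199, √174).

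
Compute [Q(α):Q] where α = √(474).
[Q(α):Q] = 2

[Q(α):Q] equals the degree of the minimal polynomial of α. Here α^2 = 474 and x^2 - 474 is irreducible (d = 474 is squarefree, ≠ 1, hence not a square), so deg(m_α) = 2. Thus [Q(α):Q] = 2.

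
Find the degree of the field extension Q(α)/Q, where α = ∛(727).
[Q(α):Q] = 3

The minimal polynomial of α is x^3 - 727, irreducible over Q since 727 is not a perfect cube (so x^3 - 727 has no rational root). Hence [Q(α):Q] = deg(m_α) = 3.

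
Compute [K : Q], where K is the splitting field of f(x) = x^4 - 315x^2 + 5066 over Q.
[K : Q] = 4

Solving the quadratic in x^2: x^2 = (315 ± √(315^2 - 4·5066))/2 = (315 ± √78961)/2 = (315 ± 281)/2, giving x^2 = 17 or x^2 = 298. So f(x) = (x^2 - 17)(x^2 - 298) and the roots of f are ±√17, ±√298. Hence the splitting field is K = Q(√17, √298). Since 17 and 298 are distinct squarefree integers > 1, their product 5066 is not a perfect square, so √298 ∉ Q(√17). By the tower law [K:Q] = [Q(√17,√298):Q(√17)] · [Q(√17):Q] = 2 · 2 = 4.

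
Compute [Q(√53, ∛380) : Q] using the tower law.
[Q(√53, ∛380) : Q] = 6

Let L = Q(√53, ∛380). Since Q(√53) ⊂ L and [Q(√53):Q] = 2, the tower law gives 2 | [L:Q]. Likewise Q(∛380) ⊂ L with [Q(∛380):Q] = 3 (because 380 is not a perfect cube), so 3 | [L:Q]. As gcd(2,3) = 1, [L:Q] is divisible by 6. Conversely L is generated over Q by √53 and ∛380, so [L:Q] ≤ 2·3 = 6. Therefore [Q(√53, ∛380) : Q] = 6.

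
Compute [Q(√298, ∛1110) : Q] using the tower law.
[Q(√298, ∛1110) : Q] = 6

Let L = Q(√298, ∛1110). Since Q(√298) ⊂ L and [Q(√298):Q] = 2, the tower law gives 2 | [L:Q]. Likewise Q(∛1110) ⊂ L with [Q(∛1110):Q] = 3 (because 1110 is not a perfect cube), so 3 | [L:Q]. As gcd(2,3) = 1, [L:Q] is divisible by 6. Conversely L is generated over Q by √298 and ∛1110, so [L:Q] ≤ 2·3 = 6. Therefore [Q(√298, ∛1110) : Q] = 6.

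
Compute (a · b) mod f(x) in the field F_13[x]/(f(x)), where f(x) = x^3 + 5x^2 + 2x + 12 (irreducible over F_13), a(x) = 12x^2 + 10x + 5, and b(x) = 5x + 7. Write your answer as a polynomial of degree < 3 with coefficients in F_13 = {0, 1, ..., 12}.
a · b ≡ 3x^2 + x + 4 (mod f(x))

Multiply in F_13[x]: a(x)·b(x) = (12x^2 + 10x + 5)·(5x + 7) = 8x^3 + 4x^2 + 4x + 9. This has degree ≥ 3, so divide by f(x) over F_13: 8x^3 + 4x^2 + 4x + 9 = (8)·(x^3 + 5x^2 + 2x + 12) + (3x^2 + x + 4). Hence a·b ≡ 3x^2 + x + 4 (mod f). (F_13[x]/(f) is a field with 13^3 = 2197 elements since f is irreducible of degree 3.)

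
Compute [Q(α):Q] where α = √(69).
[Q(α):Q] = 2

[Q(α):Q] equals the degree of the minimal polynomial of α. Here α^2 = 69 and x^2 - 69 is irreducible (d = 69 is squarefree, ≠ 1, hence not a square), so deg(m_α) = 2. Thus [Q(α):Q] = 2.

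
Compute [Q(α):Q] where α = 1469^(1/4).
[Q(α):Q] = 4

α is a root of x^4 - 1469. By Eisenstein's criterion at the prime p = 13 (which divides the constant term 1469 but p^2 = 169 does not, since 1469 is squarefree), x^4 - 1469 is irreducible over Q. Hence [Q(α):Q] = 4.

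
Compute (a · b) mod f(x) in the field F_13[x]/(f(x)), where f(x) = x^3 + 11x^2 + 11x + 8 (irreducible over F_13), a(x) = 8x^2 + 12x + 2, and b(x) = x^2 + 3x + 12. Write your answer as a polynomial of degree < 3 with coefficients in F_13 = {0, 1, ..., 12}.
a · b ≡ 7x^2 + 8x + 11 (mod f(x))

Multiply in F_13[x]: a(x)·b(x) = (8x^2 + 12x + 2)·(x^2 + 3x + 12) = 8x^4 + 10x^3 + 4x^2 + 7x + 11. This has degree ≥ 3, so divide by f(x) over F_13: 8x^4 + 10x^3 + 4x^2 + 7x + 11 = (8x)·(x^3 + 11x^2 + 11x + 8) + (7x^2 + 8x + 11). Hence a·b ≡ 7x^2 + 8x + 11 (mod f). (F_13[x]/(f) is a field with 13^3 = 2197 elements since f is irreducible of degree 3.)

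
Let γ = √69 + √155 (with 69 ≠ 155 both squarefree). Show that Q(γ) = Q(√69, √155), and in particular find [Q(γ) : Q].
[Q(γ) : Q] = 4 (equivalently, Q(γ) = Q(√69, √155))

Obviously Q(γ) ⊆ Q(√69, √155), and [Q(√69, √155):Q] = 4 (since 69, 155 are distinct squarefree integers > 1 with 10695 not a perfect square). To show equality we compute the minimal polynomial of γ. From γ = √69 + √155: γ^2 = 69 + 2√(10695) + 155 = 224 + 2√(10695), so γ^2 - 224 = 2√(10695); squaring, (γ^2 - 224)^2 = 4·10695, i.e. γ^4 - 448γ^2 + 50176 - 42780 = 0, i.e. γ^4 - 448γ^2 + 7396 = 0. So γ is a root of x^4 - 448x^2 + 7396. This polynomial is irreducible over Q: it has no rational root (each ±√69 ± √155 is irrational), and any factorization into two quadratics over Q would force √(10695) ∈ Q (pairing opposite roots) or √69, √155 ∈ Q (other pairings), all impossible. Hence [Q(γ):Q] = 4 = [Q(√69, √155):Q], so Q(γ) = Q(√69, √155).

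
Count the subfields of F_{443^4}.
F_{443^4} has 3 subfields

The subfields of F_{p^n} are exactly the fields F_{p^d} for d | n (each is the fixed field of the unique index-d subgroup of Gal(F_{p^n}/F_p) ≅ Z/nZ). The divisors of n = 4 are {1, 2, 4}, giving 3 subfields: F_{443^1}, F_{443^2}, F_{443^4}.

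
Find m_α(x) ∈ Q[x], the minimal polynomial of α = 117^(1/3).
m_α(x) = x^3 - 117

α satisfies α^3 = 117, so x^3 - 117 annihilates α. By the rational root test, a rational root p/q (in lowest terms) of x^3 - 117 would satisfy p^3 = 117 q^3, forcing q = 1 and p^3 = 117; but 117 is not a perfect cube, contradiction. A monic cubic over Q with no rational root is irreducible (any nontrivial factorization would include a linear factor). Hence x^3 - 117 is the minimal polynomial of α, and in particular [Q(α):Q] = 3.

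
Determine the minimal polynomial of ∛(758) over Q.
m_α(x) = x^3 - 758

α satisfies α^3 = 758, so x^3 - 758 annihilates α. By the rational root test, a rational root p/q (in lowest terms) of x^3 - 758 would satisfy p^3 = 758 q^3, forcing q = 1 and p^3 = 758; but 758 is not a perfect cube, contradiction. A monic cubic over Q with no rational root is irreducible (any nontrivial factorization would include a linear factor). Hence x^3 - 758 is the minimal polynomial of α, and in particular [Q(α):Q] = 3.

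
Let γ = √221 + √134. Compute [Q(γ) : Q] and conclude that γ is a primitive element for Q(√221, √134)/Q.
[Q(γ) : Q] = 4 (equivalently, Q(γ) = Q(√221, √134))

Obviously Q(γ) ⊆ Q(√221, √134), and [Q(√221, √134):Q] = 4 (since 221, 134 are distinct squarefree integers > 1 with 29614 not a perfect square). To show equality we compute the minimal polynomial of γ. From γ = √221 + √134: γ^2 = 221 + 2√(29614) + 134 = 355 + 2√(29614), so γ^2 - 355 = 2√(29614); squaring, (γ^2 - 355)^2 = 4·29614, i.e. γ^4 - 710γ^2 + 126025 - 118456 = 0, i.e. γ^4 - 710γ^2 + 7569 = 0. So γ is a root of x^4 - 710x^2 + 7569. This polynomial is irreducible over Q: it has no rational root (each ±√221 ± √134 is irrational), and any factorization into two quadratics over Q would force √(29614) ∈ Q (pairing opposite roots) or √221, √134 ∈ Q (other pairings), all impossible. Hence [Q(γ):Q] = 4 = [Q(√221, √134):Q], so Q(γ) = Q(√221, √134).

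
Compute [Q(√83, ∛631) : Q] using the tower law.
[Q(√83, ∛631) : Q] = 6

Let L = Q(√83, ∛631). Since Q(√83) ⊂ L and [Q(√83):Q] = 2, the tower law gives 2 | [L:Q]. Likewise Q(∛631) ⊂ L with [Q(∛631):Q] = 3 (because 631 is not a perfect cube), so 3 | [L:Q]. As gcd(2,3) = 1, [L:Q] is divisible by 6. Conversely L is generated over Q by √83 and ∛631, so [L:Q] ≤ 2·3 = 6. Therefore [Q(√83, ∛631) : Q] = 6.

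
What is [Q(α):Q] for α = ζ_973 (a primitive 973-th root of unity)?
[Q(α):Q] = 828

The minimal polynomial of ζ_973 over Q is the 973-th cyclotomic polynomial Φ_973(x), which is irreducible over Q and has degree φ(973) = 828. Hence [Q(α):Q] = φ(973) = 828.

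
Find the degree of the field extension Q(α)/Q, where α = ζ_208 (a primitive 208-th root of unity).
[Q(α):Q] = 96

The minimal polynomial of ζ_208 over Q is the 208-th cyclotomic polynomial Φ_208(x), which is irreducible over Q and has degree φ(208) = 96. Hence [Q(α):Q] = φ(208) = 96.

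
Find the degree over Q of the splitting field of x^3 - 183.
[K : Q] = 6

The roots of x^3 - 183 are ∛183, ω∛183, ω^2∛183 where ω = e^(2πi/3) is a primitive cube root of unity, so K = Q(∛183, ω). Now [Q(∛183):Q] = 3 (since 183 is not a perfect cube, x^3 - 183 is irreducible) and [Q(ω):Q] = 2. Both 2 and 3 divide [K:Q], and [K:Q] ≤ 3·2 = 6, so [K:Q] = 6. (Equivalently: Q(∛183) ⊂ R but ω ∉ R, so [K : Q(∛183)] = 2.)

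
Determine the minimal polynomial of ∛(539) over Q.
m_α(x) = x^3 - 539

α satisfies α^3 = 539, so x^3 - 539 annihilates α. By the rational root test, a rational root p/q (in lowest terms) of x^3 - 539 would satisfy p^3 = 539 q^3, forcing q = 1 and p^3 = 539; but 539 is not a perfect cube, contradiction. A monic cubic over Q with no rational root is irreducible (any nontrivial factorization would include a linear factor). Hence x^3 - 539 is the minimal polynomial of α, and in particular [Q(α):Q] = 3.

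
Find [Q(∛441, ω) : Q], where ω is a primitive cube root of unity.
[Q(∛441, ω) : Q] = 6

[Q(∛441):Q] = 3 (min poly x^3 - 441, irreducible since 441 is not a perfect cube). [Q(ω):Q] = 2 (min poly x^2 + x + 1). Since Q(∛441) ⊂ R and ω ∉ R, we have ω ∉ Q(∛441), so x^2 + x + 1 remains irreducible over Q(∛441) and [Q(∛441, ω) : Q(∛441)] = 2. By the tower law, [Q(∛441, ω) : Q] = 3 · 2 = 6. (In fact Q(∛441, ω) is the splitting field of x^3 - 441 over Q.)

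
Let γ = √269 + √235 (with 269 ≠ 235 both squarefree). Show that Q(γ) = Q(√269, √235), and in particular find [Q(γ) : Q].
[Q(γ) : Q] = 4 (equivalently, Q(γ) = Q(√269, √235))

Obviously Q(γ) ⊆ Q(√269, √235), and [Q(√269, √235):Q] = 4 (since 269, 235 are distinct squarefree integers > 1 with 63215 not a perfect square). To show equality we compute the minimal polynomial of γ. From γ = √269 + √235: γ^2 = 269 + 2√(63215) + 235 = 504 + 2√(63215), so γ^2 - 504 = 2√(63215); squaring, (γ^2 - 504)^2 = 4·63215, i.e. γ^4 - 1008γ^2 + 254016 - 252860 = 0, i.e. γ^4 - 1008γ^2 + 1156 = 0. So γ is a root of x^4 - 1008x^2 + 1156. This polynomial is irreducible over Q: it has no rational root (each ±√269 ± √235 is irrational), and any factorization into two quadratics over Q would force √(63215) ∈ Q (pairing opposite roots) or √269, √235 ∈ Q (other pairings), all impossible. Hence [Q(γ):Q] = 4 = [Q(√269, √235):Q], so Q(γ) = Q(√269, √235).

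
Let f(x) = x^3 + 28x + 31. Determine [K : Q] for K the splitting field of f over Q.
[K : Q] = 6

By the rational root test, any rational root of the monic integer polynomial f(x) = x^3 + 28x + 31 must be an integer dividing the constant term 31, i.e. one of ±{1, 31}. Evaluating: f(1) = 60, f(-1) = 2, f(31) = 30690, f(-31) = -30628; none is 0, so f has no rational root and is therefore irreducible over Q (a cubic with no linear factor over a field is irreducible). For an irreducible cubic, the Galois group is A_3 or S_3 according as the discriminant disc(f) = -4a^3 - 27b^2 = -4·(28)^3 - 27·(31)^2 = -113755 is or is not a square in Q. Here disc(f) = -113755 is not a perfect square in Q, so the Galois group of f over Q is not contained in A_3 and must be all of S_3. The splitting field has degree |S_3| = 6 over Q, so [K : Q] = 6.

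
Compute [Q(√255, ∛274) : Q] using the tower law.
[Q(√255, ∛274) : Q] = 6

Let L = Q(√255, ∛274). Since Q(√255) ⊂ L and [Q(√255):Q] = 2, the tower law gives 2 | [L:Q]. Likewise Q(∛274) ⊂ L with [Q(∛274):Q] = 3 (because 274 is not a perfect cube), so 3 | [L:Q]. As gcd(2,3) = 1, [L:Q] is divisible by 6. Conversely L is generated over Q by √255 and ∛274, so [L:Q] ≤ 2·3 = 6. Therefore [Q(√255, ∛274) : Q] = 6.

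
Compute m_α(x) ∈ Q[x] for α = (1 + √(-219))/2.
m_α(x) = x^2 - x + 55

From 2α - 1 = √(-219), squaring gives (2α - 1)^2 = -219, i.e. 4α^2 - 4α + 1 = -219, so α^2 - α + (1 + 219)/4 = 0. Since -219 ≡ 1 (mod 4), (1 + 219)/4 = 55 ∈ Z. The polynomial x^2 - x + 55 has discriminant 1 - 4·(55) = -219, which is not a perfect square in Q (d = -219 is squarefree and ≠ 1), so x^2 - x + 55 is irreducible over Q. It is the minimal polynomial of α.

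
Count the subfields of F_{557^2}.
F_{557^2} has 2 subfields

The subfields of F_{p^n} are exactly the fields F_{p^d} for d | n (each is the fixed field of the unique index-d subgroup of Gal(F_{p^n}/F_p) ≅ Z/nZ). The divisors of n = 2 are {1, 2}, giving 2 subfields: F_{557^1}, F_{557^2}.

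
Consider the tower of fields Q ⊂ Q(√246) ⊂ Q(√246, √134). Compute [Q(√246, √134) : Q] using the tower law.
[Q(√246, √134) : Q] = 4

[Q(√246):Q] = 2 (min poly x^2 - 246, irreducible since 246 is squarefree > 1). For the top step, suppose √134 ∈ Q(√246), say √134 = c + d√246 with c, d ∈ Q. Squaring: 134 = c^2 + 246d^2 + 2cd√246. Since √246 ∉ Q this forces 2cd = 0. If d = 0 then √134 = c ∈ Q, contradicting 134 squarefree > 1. If c = 0 then 134 = 246d^2, so 246·134 = (246d)^2 is a perfect square in Q — but 246·134 = 32964 is not a perfect square (since 246 and 134 are distinct squarefree integers). Contradiction. Hence √134 ∉ Q(√246), so x^2 - 134 stays irreducible over Q(√246) and [Q(√246, √134) : Q(√246)] = 2. By the tower law, [Q(√246, √134) : Q] = 2 · 2 = 4.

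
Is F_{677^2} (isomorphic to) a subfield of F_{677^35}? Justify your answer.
No: F_{677^2} is not a subfield of F_{677^35}

F_{p^m} embeds in F_{p^n} iff m | n. Here 2 ∤ 35 (since 35 = 17·2 + 1 with remainder 1 ≠ 0), so F_{677^2} is not a subfield of F_{677^35}. Equivalently: if it were, the tower law would give 2 = [F_{677^2}:F_677] dividing [F_{677^35}:F_677] = 35, contradiction.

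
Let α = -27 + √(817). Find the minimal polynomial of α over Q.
m_α(x) = x^2 + 54x - 88

From α + 27 = √(817), squaring gives (α + 27)^2 = 817, i.e. α^2 + 54α + 729 = 817, so α^2 + 54α - 88 = 0. The discriminant of x^2 + 54x - 88 is (54)^2 - 4·(-88) = 2916 + 352 = 3268, and 4·(817) is not a perfect square in Q since 817 is squarefree and ≠ 1. Hence x^2 + 54x - 88 is irreducible over Q and is the minimal polynomial of α.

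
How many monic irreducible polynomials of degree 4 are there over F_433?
There are 8787984408 monic irreducible polynomials of degree 4 over F_433

Each element of F_{433^4} that lies in no proper subfield is a root of exactly one monic irreducible of degree 4 over F_433, and each such polynomial has 4 distinct roots in F_{433^4}. By Möbius inversion the count is N_433(4) = (1/4) Σ_{d|4} μ(4/d) · 433^d = (1/4)(μ(4)·433^1 + μ(2)·433^2 + μ(1)·433^4) = 35151937632/4 = 8787984408.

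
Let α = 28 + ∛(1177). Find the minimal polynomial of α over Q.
m_α(x) = x^3 - 84x^2 + 2352x - 23129

Set β = α - 28 = ∛(1177), so β^3 = 1177. Then (α - 28)^3 - 1177 = 0, i.e. α is a root of g(x) = (x - 28)^3 - 1177 = x^3 - 84x^2 + 2352x - 23129. Since g(x) = h(x - 28) where h(x) = x^3 - 1177, and h is irreducible over Q (because 1177 is not a perfect cube, so h has no rational root, and a monic cubic with no rational root is irreducible), g is also irreducible (irreducibility is preserved under the substitution x → x - 28). Hence m_α(x) = x^3 - 84x^2 + 2352x - 23129.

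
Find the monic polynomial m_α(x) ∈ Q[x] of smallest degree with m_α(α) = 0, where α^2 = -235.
m_α(x) = x^2 + 235

α satisfies α^2 + 235 = 0, so x^2 + 235 annihilates α. Since d = -235 is squarefree and ≠ 1, it is not a perfect square in Q, so x^2 + 235 has no rational root and is therefore irreducible over Q (a degree-2 polynomial over a field is irreducible iff it has no root). Hence m_α(x) = x^2 + 235.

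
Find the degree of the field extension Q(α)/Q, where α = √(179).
[Q(α):Q] = 2

[Q(α):Q] equals the degree of the minimal polynomial of α. Here α^2 = 179 and x^2 - 179 is irreducible (d = 179 is squarefree, ≠ 1, hence not a square), so deg(m_α) = 2. Thus [Q(α):Q] = 2.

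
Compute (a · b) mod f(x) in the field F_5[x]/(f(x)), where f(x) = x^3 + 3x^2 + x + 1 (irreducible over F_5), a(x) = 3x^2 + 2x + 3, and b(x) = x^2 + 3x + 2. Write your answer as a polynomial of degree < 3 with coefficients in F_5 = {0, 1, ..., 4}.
a · b ≡ x^2 + 3x + 4 (mod f(x))

Multiply in F_5[x]: a(x)·b(x) = (3x^2 + 2x + 3)·(x^2 + 3x + 2) = 3x^4 + x^3 + 3x + 1. This has degree ≥ 3, so divide by f(x) over F_5: 3x^4 + x^3 + 3x + 1 = (3x + 2)·(x^3 + 3x^2 + x + 1) + (x^2 + 3x + 4). Hence a·b ≡ x^2 + 3x + 4 (mod f). (F_5[x]/(f) is a field with 5^3 = 125 elements since f is irreducible of degree 3.)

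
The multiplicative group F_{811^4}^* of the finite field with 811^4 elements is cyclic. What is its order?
|F_{811^4}^*| = 432596913840

F_{811^4} has 811^4 = 432596913841 elements; its multiplicative group consists of all nonzero elements, so |F_{811^4}^*| = 432596913841 - 1 = 432596913840. (It is cyclic since any finite subgroup of the multiplicative group of a field is cyclic.)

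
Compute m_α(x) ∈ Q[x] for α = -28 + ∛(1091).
m_α(x) = x^3 + 84x^2 + 2352x + 20861

Set β = α + 28 = ∛(1091), so β^3 = 1091. Then (α + 28)^3 - 1091 = 0, i.e. α is a root of g(x) = (x + 28)^3 - 1091 = x^3 + 84x^2 + 2352x + 20861. Since g(x) = h(x + 28) where h(x) = x^3 - 1091, and h is irreducible over Q (because 1091 is not a perfect cube, so h has no rational root, and a monic cubic with no rational root is irreducible), g is also irreducible (irreducibility is preserved under the substitution x → x + 28). Hence m_α(x) = x^3 + 84x^2 + 2352x + 20861.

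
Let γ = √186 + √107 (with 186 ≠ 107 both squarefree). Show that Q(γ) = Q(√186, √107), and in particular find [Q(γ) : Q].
[Q(γ) : Q] = 4 (equivalently, Q(γ) = Q(√186, √107))

Obviously Q(γ) ⊆ Q(√186, √107), and [Q(√186, √107):Q] = 4 (since 186, 107 are distinct squarefree integers > 1 with 19902 not a perfect square). To show equality we compute the minimal polynomial of γ. From γ = √186 + √107: γ^2 = 186 + 2√(19902) + 107 = 293 + 2√(19902), so γ^2 - 293 = 2√(19902); squaring, (γ^2 - 293)^2 = 4·19902, i.e. γ^4 - 586γ^2 + 85849 - 79608 = 0, i.e. γ^4 - 586γ^2 + 6241 = 0. So γ is a root of x^4 - 586x^2 + 6241. This polynomial is irreducible over Q: it has no rational root (each ±√186 ± √107 is irrational), and any factorization into two quadratics over Q would force √(19902) ∈ Q (pairing opposite roots) or √186, √107 ∈ Q (other pairings), all impossible. Hence [Q(γ):Q] = 4 = [Q(√186, √107):Q], so Q(γ) = Q(√186, √107).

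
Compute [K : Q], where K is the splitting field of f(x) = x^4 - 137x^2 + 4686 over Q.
[K : Q] = 4

Solving the quadratic in x^2: x^2 = (137 ± √(137^2 - 4·4686))/2 = (137 ± √25)/2 = (137 ± 5)/2, giving x^2 = 66 or x^2 = 71. So f(x) = (x^2 - 66)(x^2 - 71) and the roots of f are ±√66, ±√71. Hence the splitting field is K = Q(√66, √71). Since 66 and 71 are distinct squarefree integers > 1, their product 4686 is not a perfect square, so √71 ∉ Q(√66). By the tower law [K:Q] = [Q(√66,√71):Q(√66)] · [Q(√66):Q] = 2 · 2 = 4.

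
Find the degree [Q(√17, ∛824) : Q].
[Q(√17, ∛824) : Q] = 6

Let L = Q(√17, ∛824). Since Q(√17) ⊂ L and [Q(√17):Q] = 2, the tower law gives 2 | [L:Q]. Likewise Q(∛824) ⊂ L with [Q(∛824):Q] = 3 (because 824 is not a perfect cube), so 3 | [L:Q]. As gcd(2,3) = 1, [L:Q] is divisible by 6. Conversely L is generated over Q by √17 and ∛824, so [L:Q] ≤ 2·3 = 6. Therefore [Q(√17, ∛824) : Q] = 6.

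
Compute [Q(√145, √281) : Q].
[Q(√145, √281) : Q] = 4

[Q(√145):Q] = 2 (min poly x^2 - 145, irreducible since 145 is squarefree > 1). For the top step, suppose √281 ∈ Q(√145), say √281 = c + d√145 with c, d ∈ Q. Squaring: 281 = c^2 + 145d^2 + 2cd√145. Since √145 ∉ Q this forces 2cd = 0. If d = 0 then √281 = c ∈ Q, contradicting 281 squarefree > 1. If c = 0 then 281 = 145d^2, so 145·281 = (145d)^2 is a perfect square in Q — but 145·281 = 40745 is not a perfect square (since 145 and 281 are distinct squarefree integers). Contradiction. Hence √281 ∉ Q(√145), so x^2 - 281 stays irreducible over Q(√145) and [Q(√145, √281) : Q(√145)] = 2. By the tower law, [Q(√145, √281) : Q] = 2 · 2 = 4.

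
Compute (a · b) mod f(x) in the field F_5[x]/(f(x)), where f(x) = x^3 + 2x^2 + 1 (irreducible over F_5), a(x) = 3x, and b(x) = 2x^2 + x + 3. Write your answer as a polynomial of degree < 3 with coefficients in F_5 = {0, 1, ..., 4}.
a · b ≡ x^2 + 4x + 4 (mod f(x))

Multiply in F_5[x]: a(x)·b(x) = (3x)·(2x^2 + x + 3) = x^3 + 3x^2 + 4x. This has degree ≥ 3, so divide by f(x) over F_5: x^3 + 3x^2 + 4x = (1)·(x^3 + 2x^2 + 1) + (x^2 + 4x + 4). Hence a·b ≡ x^2 + 4x + 4 (mod f). (F_5[x]/(f) is a field with 5^3 = 125 elements since f is irreducible of degree 3.)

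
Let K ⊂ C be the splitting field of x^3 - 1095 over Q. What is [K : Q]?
[K : Q] = 6

The roots of x^3 - 1095 are ∛1095, ω∛1095, ω^2∛1095 where ω = e^(2πi/3) is a primitive cube root of unity, so K = Q(∛1095, ω). Now [Q(∛1095):Q] = 3 (since 1095 is not a perfect cube, x^3 - 1095 is irreducible) and [Q(ω):Q] = 2. Both 2 and 3 divide [K:Q], and [K:Q] ≤ 3·2 = 6, so [K:Q] = 6. (Equivalently: Q(∛1095) ⊂ R but ω ∉ R, so [K : Q(∛1095)] = 2.)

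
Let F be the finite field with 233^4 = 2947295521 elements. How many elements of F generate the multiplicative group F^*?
There are φ(2947295520) = 681246720 primitive elements

F_q^* is cyclic of order q - 1 = 2947295520. A cyclic group of order m has exactly φ(m) generators. Here m = 2947295520 = 2^5 · 3^2 · 5 · 13 · 29 · 61 · 89, so the number of primitive elements is φ(2947295520) = 681246720.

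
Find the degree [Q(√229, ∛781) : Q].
[Q(√229, ∛781) : Q] = 6

Let L = Q(√229, ∛781). Since Q(√229) ⊂ L and [Q(√229):Q] = 2, the tower law gives 2 | [L:Q]. Likewise Q(∛781) ⊂ L with [Q(∛781):Q] = 3 (because 781 is not a perfect cube), so 3 | [L:Q]. As gcd(2,3) = 1, [L:Q] is divisible by 6. Conversely L is generated over Q by √229 and ∛781, so [L:Q] ≤ 2·3 = 6. Therefore [Q(√229, ∛781) : Q] = 6.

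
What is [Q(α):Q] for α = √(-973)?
[Q(α):Q] = 2

[Q(α):Q] equals the degree of the minimal polynomial of α. Here α^2 = -973 and x^2 + 973 is irreducible (d = -973 is squarefree, ≠ 1, hence not a square), so deg(m_α) = 2. Thus [Q(α):Q] = 2.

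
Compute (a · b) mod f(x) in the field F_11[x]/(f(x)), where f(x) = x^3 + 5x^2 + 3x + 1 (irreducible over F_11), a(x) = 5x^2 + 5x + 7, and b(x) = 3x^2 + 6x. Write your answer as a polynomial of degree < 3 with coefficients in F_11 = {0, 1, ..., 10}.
a · b ≡ 2x^2 + 7x + 8 (mod f(x))

Multiply in F_11[x]: a(x)·b(x) = (5x^2 + 5x + 7)·(3x^2 + 6x) = 4x^4 + x^3 + 7x^2 + 9x. This has degree ≥ 3, so divide by f(x) over F_11: 4x^4 + x^3 + 7x^2 + 9x = (4x + 3)·(x^3 + 5x^2 + 3x + 1) + (2x^2 + 7x + 8). Hence a·b ≡ 2x^2 + 7x + 8 (mod f). (F_11[x]/(f) is a field with 11^3 = 1331 elements since f is irreducible of degree 3.)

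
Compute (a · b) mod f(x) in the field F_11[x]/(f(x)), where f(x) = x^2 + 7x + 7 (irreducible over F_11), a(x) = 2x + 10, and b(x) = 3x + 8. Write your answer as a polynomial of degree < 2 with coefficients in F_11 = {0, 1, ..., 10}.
a · b ≡ 4x + 5 (mod f(x))

Multiply in F_11[x]: a(x)·b(x) = (2x + 10)·(3x + 8) = 6x^2 + 2x + 3. This has degree ≥ 2, so divide by f(x) over F_11: 6x^2 + 2x + 3 = (6)·(x^2 + 7x + 7) + (4x + 5). Hence a·b ≡ 4x + 5 (mod f). (F_11[x]/(f) is a field with 11^2 = 121 elements since f is irreducible of degree 2.)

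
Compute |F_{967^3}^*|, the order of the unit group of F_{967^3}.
|F_{967^3}^*| = 904231062

F_{967^3} has 967^3 = 904231063 elements; its multiplicative group consists of all nonzero elements, so |F_{967^3}^*| = 904231063 - 1 = 904231062. (It is cyclic since any finite subgroup of the multiplicative group of a field is cyclic.)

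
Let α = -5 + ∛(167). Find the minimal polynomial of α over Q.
m_α(x) = x^3 + 15x^2 + 75x - 42

Set β = α + 5 = ∛(167), so β^3 = 167. Then (α + 5)^3 - 167 = 0, i.e. α is a root of g(x) = (x + 5)^3 - 167 = x^3 + 15x^2 + 75x - 42. Since g(x) = h(x + 5) where h(x) = x^3 - 167, and h is irreducible over Q (because 167 is not a perfect cube, so h has no rational root, and a monic cubic with no rational root is irreducible), g is also irreducible (irreducibility is preserved under the substitution x → x + 5). Hence m_α(x) = x^3 + 15x^2 + 75x - 42.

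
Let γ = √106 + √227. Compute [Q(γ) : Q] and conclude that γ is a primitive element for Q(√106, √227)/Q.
[Q(γ) : Q] = 4 (equivalently, Q(γ) = Q(√106, √227))

Obviously Q(γ) ⊆ Q(√106, √227), and [Q(√106, √227):Q] = 4 (since 106, 227 are distinct squarefree integers > 1 with 24062 not a perfect square). To show equality we compute the minimal polynomial of γ. From γ = √106 + √227: γ^2 = 106 + 2√(24062) + 227 = 333 + 2√(24062), so γ^2 - 333 = 2√(24062); squaring, (γ^2 - 333)^2 = 4·24062, i.e. γ^4 - 666γ^2 + 110889 - 96248 = 0, i.e. γ^4 - 666γ^2 + 14641 = 0. So γ is a root of x^4 - 666x^2 + 14641. This polynomial is irreducible over Q: it has no rational root (each ±√106 ± √227 is irrational), and any factorization into two quadratics over Q would force √(24062) ∈ Q (pairing opposite roots) or √106, √227 ∈ Q (other pairings), all impossible. Hence [Q(γ):Q] = 4 = [Q(√106, √227):Q], so Q(γ) = Q(√106, √227).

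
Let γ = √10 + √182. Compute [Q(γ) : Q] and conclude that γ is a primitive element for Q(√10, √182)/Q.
[Q(γ) : Q] = 4 (equivalently, Q(γ) = Q(√10, √182))

Obviously Q(γ) ⊆ Q(√10, √182), and [Q(√10, √182):Q] = 4 (since 10, 182 are distinct squarefree integers > 1 with 1820 not a perfect square). To show equality we compute the minimal polynomial of γ. From γ = √10 + √182: γ^2 = 10 + 2√(1820) + 182 = 192 + 2√(1820), so γ^2 - 192 = 2√(1820); squaring, (γ^2 - 192)^2 = 4·1820, i.e. γ^4 - 384γ^2 + 36864 - 7280 = 0, i.e. γ^4 - 384γ^2 + 29584 = 0. So γ is a root of x^4 - 384x^2 + 29584. This polynomial is irreducible over Q: it has no rational root (each ±√10 ± √182 is irrational), and any factorization into two quadratics over Q would force √(1820) ∈ Q (pairing opposite roots) or √10, √182 ∈ Q (other pairings), all impossible. Hence [Q(γ):Q] = 4 = [Q(√10, √182):Q], so Q(γ) = Q(√10, √182).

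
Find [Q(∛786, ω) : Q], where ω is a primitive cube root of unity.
[Q(∛786, ω) : Q] = 6

[Q(∛786):Q] = 3 (min poly x^3 - 786, irreducible since 786 is not a perfect cube). [Q(ω):Q] = 2 (min poly x^2 + x + 1). Since Q(∛786) ⊂ R and ω ∉ R, we have ω ∉ Q(∛786), so x^2 + x + 1 remains irreducible over Q(∛786) and [Q(∛786, ω) : Q(∛786)] = 2. By the tower law, [Q(∛786, ω) : Q] = 3 · 2 = 6. (In fact Q(∛786, ω) is the splitting field of x^3 - 786 over Q.)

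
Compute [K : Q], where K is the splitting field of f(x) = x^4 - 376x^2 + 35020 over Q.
[K : Q] = 4

Solving the quadratic in x^2: x^2 = (376 ± √(376^2 - 4·35020))/2 = (376 ± √1296)/2 = (376 ± 36)/2, giving x^2 = 170 or x^2 = 206. So f(x) = (x^2 - 170)(x^2 - 206) and the roots of f are ±√170, ±√206. Hence the splitting field is K = Q(√170, √206). Since 170 and 206 are distinct squarefree integers > 1, their product 35020 is not a perfect square, so √206 ∉ Q(√170). By the tower law [K:Q] = [Q(√170,√206):Q(√170)] · [Q(√170):Q] = 2 · 2 = 4.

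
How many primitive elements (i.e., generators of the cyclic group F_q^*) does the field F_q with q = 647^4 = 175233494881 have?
There are φ(175233494880) = 40609382400 primitive elements

F_q^* is cyclic of order q - 1 = 175233494880. A cyclic group of order m has exactly φ(m) generators. Here m = 175233494880 = 2^5 · 3^4 · 5 · 17 · 19 · 41 · 1021, so the number of primitive elements is φ(175233494880) = 40609382400.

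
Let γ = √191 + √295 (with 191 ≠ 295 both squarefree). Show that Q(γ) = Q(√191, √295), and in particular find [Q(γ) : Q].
[Q(γ) : Q] = 4 (equivalently, Q(γ) = Q(√191, √295))

Obviously Q(γ) ⊆ Q(√191, √295), and [Q(√191, √295):Q] = 4 (since 191, 295 are distinct squarefree integers > 1 with 56345 not a perfect square). To show equality we compute the minimal polynomial of γ. From γ = √191 + √295: γ^2 = 191 + 2√(56345) + 295 = 486 + 2√(56345), so γ^2 - 486 = 2√(56345); squaring, (γ^2 - 486)^2 = 4·56345, i.e. γ^4 - 972γ^2 + 236196 - 225380 = 0, i.e. γ^4 - 972γ^2 + 10816 = 0. So γ is a root of x^4 - 972x^2 + 10816. This polynomial is irreducible over Q: it has no rational root (each ±√191 ± √295 is irrational), and any factorization into two quadratics over Q would force √(56345) ∈ Q (pairing opposite roots) or √191, √295 ∈ Q (other pairings), all impossible. Hence [Q(γ):Q] = 4 = [Q(√191, √295):Q], so Q(γ) = Q(√191, √295).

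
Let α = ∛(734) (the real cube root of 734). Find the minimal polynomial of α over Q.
m_α(x) = x^3 - 734

α satisfies α^3 = 734, so x^3 - 734 annihilates α. By the rational root test, a rational root p/q (in lowest terms) of x^3 - 734 would satisfy p^3 = 734 q^3, forcing q = 1 and p^3 = 734; but 734 is not a perfect cube, contradiction. A monic cubic over Q with no rational root is irreducible (any nontrivial factorization would include a linear factor). Hence x^3 - 734 is the minimal polynomial of α, and in particular [Q(α):Q] = 3.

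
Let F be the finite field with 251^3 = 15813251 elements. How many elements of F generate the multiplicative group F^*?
There are φ(15813250) = 6174000 primitive elements

F_q^* is cyclic of order q - 1 = 15813250. A cyclic group of order m has exactly φ(m) generators. Here m = 15813250 = 2 · 5^3 · 43 · 1471, so the number of primitive elements is φ(15813250) = 6174000.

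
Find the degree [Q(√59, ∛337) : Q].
[Q(√59, ∛337) : Q] = 6

Let L = Q(√59, ∛337). Since Q(√59) ⊂ L and [Q(√59):Q] = 2, the tower law gives 2 | [L:Q]. Likewise Q(∛337) ⊂ L with [Q(∛337):Q] = 3 (because 337 is not a perfect cube), so 3 | [L:Q]. As gcd(2,3) = 1, [L:Q] is divisible by 6. Conversely L is generated over Q by √59 and ∛337, so [L:Q] ≤ 2·3 = 6. Therefore [Q(√59, ∛337) : Q] = 6.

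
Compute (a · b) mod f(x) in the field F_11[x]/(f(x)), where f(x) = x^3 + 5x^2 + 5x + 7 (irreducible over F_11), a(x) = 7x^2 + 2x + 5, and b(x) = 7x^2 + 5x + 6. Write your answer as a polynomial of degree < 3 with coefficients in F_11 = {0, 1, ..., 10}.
a · b ≡ 8x^2 + 3x + 5 (mod f(x))

Multiply in F_11[x]: a(x)·b(x) = (7x^2 + 2x + 5)·(7x^2 + 5x + 6) = 5x^4 + 5x^3 + 10x^2 + 4x + 8. This has degree ≥ 3, so divide by f(x) over F_11: 5x^4 + 5x^3 + 10x^2 + 4x + 8 = (5x + 2)·(x^3 + 5x^2 + 5x + 7) + (8x^2 + 3x + 5). Hence a·b ≡ 8x^2 + 3x + 5 (mod f). (F_11[x]/(f) is a field with 11^3 = 1331 elements since f is irreducible of degree 3.)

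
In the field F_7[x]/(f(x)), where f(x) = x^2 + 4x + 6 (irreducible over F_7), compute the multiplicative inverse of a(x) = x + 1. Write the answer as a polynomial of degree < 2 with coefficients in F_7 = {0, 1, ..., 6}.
a(x)^(-1) ≡ 2x + 6 (mod f(x))

Since f is irreducible over F_7, F_7[x]/(f) is a field and a(x) ≠ 0 has an inverse. Apply the extended Euclidean algorithm to f(x) and a(x) in F_7[x]: f(x) = (x + 3)·a(x) + (3). The last nonzero remainder is the constant 3 = gcd(f, a) in F_7. Back-substituting through the division chain expresses 3 = s(x)·a(x) + t(x)·f(x) with s(x) ≡ 6x + 4 (mod f), so (6x + 4)·a(x) ≡ 3 (mod f). Multiplying by 3^(-1) ≡ 5 in F_7 gives a(x)^(-1) ≡ 5·(6x + 4) ≡ 2x + 6 (mod f). Check: (x + 1)·(2x + 6) = 2x^2 + x + 6 ≡ 1 (mod x^2 + 4x + 6).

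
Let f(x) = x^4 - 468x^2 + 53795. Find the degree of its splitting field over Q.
[K : Q] = 4

Solving the quadratic in x^2: x^2 = (468 ± √(468^2 - 4·53795))/2 = (468 ± √3844)/2 = (468 ± 62)/2, giving x^2 = 203 or x^2 = 265. So f(x) = (x^2 - 203)(x^2 - 265) and the roots of f are ±√203, ±√265. Hence the splitting field is K = Q(√203, √265). Since 203 and 265 are distinct squarefree integers > 1, their product 53795 is not a perfect square, so √265 ∉ Q(√203). By the tower law [K:Q] = [Q(√203,√265):Q(√203)] · [Q(√203):Q] = 2 · 2 = 4.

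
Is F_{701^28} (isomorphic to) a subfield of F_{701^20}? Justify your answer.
No: F_{701^28} is not a subfield of F_{701^20}

F_{p^m} embeds in F_{p^n} iff m | n. Here 28 ∤ 20 (since 20 = 0·28 + 20 with remainder 20 ≠ 0), so F_{701^28} is not a subfield of F_{701^20}. Equivalently: if it were, the tower law would give 28 = [F_{701^28}:F_701] dividing [F_{701^20}:F_701] = 20, contradiction.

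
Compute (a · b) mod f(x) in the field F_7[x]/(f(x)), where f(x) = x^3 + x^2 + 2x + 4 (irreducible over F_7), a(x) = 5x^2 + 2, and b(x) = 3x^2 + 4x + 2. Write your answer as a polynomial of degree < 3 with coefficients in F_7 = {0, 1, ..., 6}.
a · b ≡ 2x^2 + x + 5 (mod f(x))

Multiply in F_7[x]: a(x)·b(x) = (5x^2 + 2)·(3x^2 + 4x + 2) = x^4 + 6x^3 + 2x^2 + x + 4. This has degree ≥ 3, so divide by f(x) over F_7: x^4 + 6x^3 + 2x^2 + x + 4 = (x + 5)·(x^3 + x^2 + 2x + 4) + (2x^2 + x + 5). Hence a·b ≡ 2x^2 + x + 5 (mod f). (F_7[x]/(f) is a field with 7^3 = 343 elements since f is irreducible of degree 3.)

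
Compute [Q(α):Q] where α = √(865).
[Q(α):Q] = 2

[Q(α):Q] equals the degree of the minimal polynomial of α. Here α^2 = 865 and x^2 - 865 is irreducible (d = 865 is squarefree, ≠ 1, hence not a square), so deg(m_α) = 2. Thus [Q(α):Q] = 2.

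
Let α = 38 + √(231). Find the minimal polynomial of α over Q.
m_α(x) = x^2 - 76x + 1213

From α - 38 = √(231), squaring gives (α - 38)^2 = 231, i.e. α^2 - 76α + 1444 = 231, so α^2 - 76α + 1213 = 0. The discriminant of x^2 - 76x + 1213 is (-76)^2 - 4·(1213) = 5776 - 4852 = 924, and 4·(231) is not a perfect square in Q since 231 is squarefree and ≠ 1. Hence x^2 - 76x + 1213 is irreducible over Q and is the minimal polynomial of α.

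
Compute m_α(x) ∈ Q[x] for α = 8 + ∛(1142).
m_α(x) = x^3 - 24x^2 + 192x - 1654

Set β = α - 8 = ∛(1142), so β^3 = 1142. Then (α - 8)^3 - 1142 = 0, i.e. α is a root of g(x) = (x - 8)^3 - 1142 = x^3 - 24x^2 + 192x - 1654. Since g(x) = h(x - 8) where h(x) = x^3 - 1142, and h is irreducible over Q (because 1142 is not a perfect cube, so h has no rational root, and a monic cubic with no rational root is irreducible), g is also irreducible (irreducibility is preserved under the substitution x → x - 8). Hence m_α(x) = x^3 - 24x^2 + 192x - 1654.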